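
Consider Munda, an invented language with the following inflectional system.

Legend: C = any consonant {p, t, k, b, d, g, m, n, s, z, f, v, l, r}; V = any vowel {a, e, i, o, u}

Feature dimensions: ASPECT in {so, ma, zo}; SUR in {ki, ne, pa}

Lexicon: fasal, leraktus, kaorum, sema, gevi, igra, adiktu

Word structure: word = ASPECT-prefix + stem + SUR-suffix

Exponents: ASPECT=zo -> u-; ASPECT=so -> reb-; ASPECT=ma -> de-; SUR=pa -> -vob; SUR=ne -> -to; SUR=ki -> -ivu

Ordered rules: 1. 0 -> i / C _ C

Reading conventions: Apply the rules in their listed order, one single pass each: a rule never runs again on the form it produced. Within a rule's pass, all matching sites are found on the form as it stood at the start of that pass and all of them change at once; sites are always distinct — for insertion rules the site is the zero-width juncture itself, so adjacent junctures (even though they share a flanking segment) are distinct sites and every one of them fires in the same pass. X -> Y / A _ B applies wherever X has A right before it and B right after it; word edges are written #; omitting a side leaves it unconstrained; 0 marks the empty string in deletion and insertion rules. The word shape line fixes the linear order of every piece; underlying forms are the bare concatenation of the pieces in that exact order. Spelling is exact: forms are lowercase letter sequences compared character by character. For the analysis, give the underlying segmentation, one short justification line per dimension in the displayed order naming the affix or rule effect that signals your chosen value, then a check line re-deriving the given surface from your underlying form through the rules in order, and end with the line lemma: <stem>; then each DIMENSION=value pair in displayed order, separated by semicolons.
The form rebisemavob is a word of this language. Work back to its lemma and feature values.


underlying: reb-sema-vob
ASPECT=so - signalled by the affix reb-
SUR=pa - signalled by the affix -vob
check: rebsemavob -> rebisemavob
lemma: sema; ASPECT=so; SUR=pa


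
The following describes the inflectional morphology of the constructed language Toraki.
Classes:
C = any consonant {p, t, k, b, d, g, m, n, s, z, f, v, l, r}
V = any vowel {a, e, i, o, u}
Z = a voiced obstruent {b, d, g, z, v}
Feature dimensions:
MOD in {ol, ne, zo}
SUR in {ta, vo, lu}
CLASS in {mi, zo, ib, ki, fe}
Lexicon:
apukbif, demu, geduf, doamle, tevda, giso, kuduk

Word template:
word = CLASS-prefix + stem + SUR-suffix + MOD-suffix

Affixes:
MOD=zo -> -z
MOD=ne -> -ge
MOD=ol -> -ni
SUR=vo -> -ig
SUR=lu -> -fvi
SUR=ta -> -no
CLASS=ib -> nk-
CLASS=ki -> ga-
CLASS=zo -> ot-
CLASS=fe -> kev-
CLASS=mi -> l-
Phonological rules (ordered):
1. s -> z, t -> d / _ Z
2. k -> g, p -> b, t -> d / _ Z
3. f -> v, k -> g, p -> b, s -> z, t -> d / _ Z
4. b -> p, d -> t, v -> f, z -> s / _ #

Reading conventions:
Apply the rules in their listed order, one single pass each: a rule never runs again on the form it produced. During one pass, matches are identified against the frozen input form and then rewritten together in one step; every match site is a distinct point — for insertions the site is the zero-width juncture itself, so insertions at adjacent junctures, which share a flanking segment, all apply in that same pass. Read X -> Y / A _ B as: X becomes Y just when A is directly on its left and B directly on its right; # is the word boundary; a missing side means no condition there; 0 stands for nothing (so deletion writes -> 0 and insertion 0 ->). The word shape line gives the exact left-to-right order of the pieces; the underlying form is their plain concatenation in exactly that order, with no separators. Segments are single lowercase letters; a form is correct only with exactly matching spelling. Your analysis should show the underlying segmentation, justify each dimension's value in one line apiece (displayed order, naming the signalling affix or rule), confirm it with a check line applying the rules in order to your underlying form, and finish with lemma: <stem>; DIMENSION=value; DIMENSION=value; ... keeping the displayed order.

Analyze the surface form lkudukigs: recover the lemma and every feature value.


underlying: l-kuduk-ig-z
MOD=zo - signalled by the affix -z
SUR=vo - signalled by the affix -ig
CLASS=mi - signalled by the affix l-
check: lkudukigz -> lkudukigz -> lkudukigz -> lkudukigz -> lkudukigs
lemma: kuduk; MOD=zo; SUR=vo; CLASS=mi


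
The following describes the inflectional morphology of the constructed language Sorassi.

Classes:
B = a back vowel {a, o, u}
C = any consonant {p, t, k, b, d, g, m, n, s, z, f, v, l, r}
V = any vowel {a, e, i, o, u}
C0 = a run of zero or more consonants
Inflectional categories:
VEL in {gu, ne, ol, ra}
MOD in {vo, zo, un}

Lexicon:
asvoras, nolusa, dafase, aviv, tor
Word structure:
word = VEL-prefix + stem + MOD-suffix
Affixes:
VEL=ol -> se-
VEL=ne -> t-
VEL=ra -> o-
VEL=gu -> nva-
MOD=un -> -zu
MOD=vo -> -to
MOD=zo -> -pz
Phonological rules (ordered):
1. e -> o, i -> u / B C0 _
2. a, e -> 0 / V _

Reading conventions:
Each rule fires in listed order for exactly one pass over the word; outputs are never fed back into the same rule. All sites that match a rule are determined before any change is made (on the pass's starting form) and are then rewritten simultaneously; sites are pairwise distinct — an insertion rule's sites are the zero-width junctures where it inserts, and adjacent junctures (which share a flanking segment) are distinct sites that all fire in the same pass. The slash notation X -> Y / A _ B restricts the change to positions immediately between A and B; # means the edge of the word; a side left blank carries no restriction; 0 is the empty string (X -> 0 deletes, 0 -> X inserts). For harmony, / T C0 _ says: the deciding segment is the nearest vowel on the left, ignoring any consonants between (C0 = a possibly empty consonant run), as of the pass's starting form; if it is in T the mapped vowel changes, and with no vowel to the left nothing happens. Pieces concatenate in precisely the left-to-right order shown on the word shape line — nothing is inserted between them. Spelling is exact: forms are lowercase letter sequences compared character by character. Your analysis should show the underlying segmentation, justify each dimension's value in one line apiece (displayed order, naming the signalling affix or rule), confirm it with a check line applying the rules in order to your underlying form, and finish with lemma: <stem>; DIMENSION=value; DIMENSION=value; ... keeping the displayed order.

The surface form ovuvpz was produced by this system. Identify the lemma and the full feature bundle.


underlying: o-aviv-pz
VEL=ra - signalled by the affix o-
MOD=zo - signalled by the affix -pz
check: oavivpz -> oavuvpz -> ovuvpz
lemma: aviv; VEL=ra; MOD=zo


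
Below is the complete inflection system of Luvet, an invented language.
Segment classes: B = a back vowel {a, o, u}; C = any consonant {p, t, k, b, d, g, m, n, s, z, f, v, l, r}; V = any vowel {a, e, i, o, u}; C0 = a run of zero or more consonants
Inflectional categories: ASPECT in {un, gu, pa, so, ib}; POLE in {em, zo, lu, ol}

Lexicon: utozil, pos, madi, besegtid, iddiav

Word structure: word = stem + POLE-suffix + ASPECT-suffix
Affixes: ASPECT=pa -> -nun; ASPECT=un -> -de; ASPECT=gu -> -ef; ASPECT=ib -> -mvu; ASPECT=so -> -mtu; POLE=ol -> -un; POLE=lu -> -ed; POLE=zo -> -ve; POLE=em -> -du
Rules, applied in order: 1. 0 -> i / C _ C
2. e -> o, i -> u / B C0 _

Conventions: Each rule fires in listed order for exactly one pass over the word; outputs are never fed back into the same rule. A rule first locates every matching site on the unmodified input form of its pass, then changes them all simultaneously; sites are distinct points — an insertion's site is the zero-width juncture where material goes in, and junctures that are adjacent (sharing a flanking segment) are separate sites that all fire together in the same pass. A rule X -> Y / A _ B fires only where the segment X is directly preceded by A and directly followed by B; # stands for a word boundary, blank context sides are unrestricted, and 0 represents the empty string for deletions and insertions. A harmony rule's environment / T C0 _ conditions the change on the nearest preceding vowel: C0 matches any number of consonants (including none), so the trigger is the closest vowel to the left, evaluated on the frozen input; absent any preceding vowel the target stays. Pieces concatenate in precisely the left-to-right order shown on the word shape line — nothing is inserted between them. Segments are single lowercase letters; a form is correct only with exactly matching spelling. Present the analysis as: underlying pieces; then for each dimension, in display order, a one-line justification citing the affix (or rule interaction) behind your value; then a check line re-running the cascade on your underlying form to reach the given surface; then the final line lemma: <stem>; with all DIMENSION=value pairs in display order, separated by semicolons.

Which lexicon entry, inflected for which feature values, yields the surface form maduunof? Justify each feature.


underlying: madi-un-ef
ASPECT=gu - signalled by the affix -ef
POLE=ol - signalled by the affix -un
check: madiunef -> madiunef -> maduunof
lemma: madi; ASPECT=gu; POLE=ol


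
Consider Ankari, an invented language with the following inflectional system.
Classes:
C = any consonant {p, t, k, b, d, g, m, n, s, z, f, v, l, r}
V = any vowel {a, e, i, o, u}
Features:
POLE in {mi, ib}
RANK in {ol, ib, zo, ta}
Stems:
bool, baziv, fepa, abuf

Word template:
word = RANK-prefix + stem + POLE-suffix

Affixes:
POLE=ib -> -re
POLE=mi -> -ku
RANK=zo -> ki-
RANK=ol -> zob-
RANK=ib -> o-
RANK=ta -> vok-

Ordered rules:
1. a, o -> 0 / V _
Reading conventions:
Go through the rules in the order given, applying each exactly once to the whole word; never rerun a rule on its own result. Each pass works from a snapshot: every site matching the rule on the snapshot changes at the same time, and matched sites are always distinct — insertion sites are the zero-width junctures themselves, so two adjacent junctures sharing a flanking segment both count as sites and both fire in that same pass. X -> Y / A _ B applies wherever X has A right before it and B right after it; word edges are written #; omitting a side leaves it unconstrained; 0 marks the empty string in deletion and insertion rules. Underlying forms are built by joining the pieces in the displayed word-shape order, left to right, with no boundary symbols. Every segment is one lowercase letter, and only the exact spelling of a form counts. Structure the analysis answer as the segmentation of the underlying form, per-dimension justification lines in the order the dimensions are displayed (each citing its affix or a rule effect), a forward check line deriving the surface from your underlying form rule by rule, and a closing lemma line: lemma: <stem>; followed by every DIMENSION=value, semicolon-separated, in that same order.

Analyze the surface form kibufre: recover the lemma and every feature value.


underlying: ki-abuf-re
POLE=ib - signalled by the affix -re
RANK=zo - signalled by the affix ki-
check: kiabufre -> kibufre
lemma: abuf; POLE=ib; RANK=zo


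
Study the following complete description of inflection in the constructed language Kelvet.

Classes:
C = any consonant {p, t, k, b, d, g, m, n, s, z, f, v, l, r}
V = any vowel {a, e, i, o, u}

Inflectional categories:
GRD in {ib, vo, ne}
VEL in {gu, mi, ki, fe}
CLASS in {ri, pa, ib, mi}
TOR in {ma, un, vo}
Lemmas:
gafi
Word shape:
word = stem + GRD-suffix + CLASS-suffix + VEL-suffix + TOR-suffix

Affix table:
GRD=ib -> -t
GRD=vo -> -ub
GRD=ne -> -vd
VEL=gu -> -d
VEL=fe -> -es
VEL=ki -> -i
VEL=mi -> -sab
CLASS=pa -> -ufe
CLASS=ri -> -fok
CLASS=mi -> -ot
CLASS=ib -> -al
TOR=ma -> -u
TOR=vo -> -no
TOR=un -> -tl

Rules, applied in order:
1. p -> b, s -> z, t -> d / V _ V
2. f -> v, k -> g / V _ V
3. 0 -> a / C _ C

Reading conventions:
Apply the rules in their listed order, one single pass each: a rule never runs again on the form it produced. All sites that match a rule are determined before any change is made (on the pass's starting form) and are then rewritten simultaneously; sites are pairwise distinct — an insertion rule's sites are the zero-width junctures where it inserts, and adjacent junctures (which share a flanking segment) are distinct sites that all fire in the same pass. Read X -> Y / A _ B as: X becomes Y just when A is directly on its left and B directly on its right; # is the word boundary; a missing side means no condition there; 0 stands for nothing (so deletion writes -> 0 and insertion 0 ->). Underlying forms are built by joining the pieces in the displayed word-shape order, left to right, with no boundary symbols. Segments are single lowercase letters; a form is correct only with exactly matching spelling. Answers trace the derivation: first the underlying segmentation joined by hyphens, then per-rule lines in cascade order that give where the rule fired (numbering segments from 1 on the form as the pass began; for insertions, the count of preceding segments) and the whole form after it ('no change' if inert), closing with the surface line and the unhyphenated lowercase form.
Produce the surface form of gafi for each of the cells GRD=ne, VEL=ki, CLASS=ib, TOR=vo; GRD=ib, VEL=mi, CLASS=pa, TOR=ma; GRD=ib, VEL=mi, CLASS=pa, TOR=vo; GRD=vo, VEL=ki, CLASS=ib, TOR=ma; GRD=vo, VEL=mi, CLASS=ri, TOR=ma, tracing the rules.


cell GRD=ne, VEL=ki, CLASS=ib, TOR=vo:
underlying: gafi-vd-al-i-no
1. p -> b, s -> z, t -> d / V _ V: no change
2. f -> v, k -> g / V _ V: fires at position(s) 3: gavivdalino
3. 0 -> a / C _ C: inserts after position(s) 5: gavivadalino
surface: gavivadalino

cell GRD=ib, VEL=mi, CLASS=pa, TOR=ma:
underlying: gafi-t-ufe-sab-u
1. p -> b, s -> z, t -> d / V _ V: fires at position(s) 5, 9: gafidufezabu
2. f -> v, k -> g / V _ V: fires at position(s) 3, 7: gaviduvezabu
3. 0 -> a / C _ C: no change
surface: gaviduvezabu

cell GRD=ib, VEL=mi, CLASS=pa, TOR=vo:
underlying: gafi-t-ufe-sab-no
1. p -> b, s -> z, t -> d / V _ V: fires at position(s) 5, 9: gafidufezabno
2. f -> v, k -> g / V _ V: fires at position(s) 3, 7: gaviduvezabno
3. 0 -> a / C _ C: inserts after position(s) 11: gaviduvezabano
surface: gaviduvezabano

cell GRD=vo, VEL=ki, CLASS=ib, TOR=ma:
underlying: gafi-ub-al-i-u
1. p -> b, s -> z, t -> d / V _ V: no change
2. f -> v, k -> g / V _ V: fires at position(s) 3: gaviubaliu
3. 0 -> a / C _ C: no change
surface: gaviubaliu

cell GRD=vo, VEL=mi, CLASS=ri, TOR=ma:
underlying: gafi-ub-fok-sab-u
1. p -> b, s -> z, t -> d / V _ V: no change
2. f -> v, k -> g / V _ V: fires at position(s) 3: gaviubfoksabu
3. 0 -> a / C _ C: inserts after position(s) 6, 9: gaviubafokasabu
surface: gaviubafokasabu


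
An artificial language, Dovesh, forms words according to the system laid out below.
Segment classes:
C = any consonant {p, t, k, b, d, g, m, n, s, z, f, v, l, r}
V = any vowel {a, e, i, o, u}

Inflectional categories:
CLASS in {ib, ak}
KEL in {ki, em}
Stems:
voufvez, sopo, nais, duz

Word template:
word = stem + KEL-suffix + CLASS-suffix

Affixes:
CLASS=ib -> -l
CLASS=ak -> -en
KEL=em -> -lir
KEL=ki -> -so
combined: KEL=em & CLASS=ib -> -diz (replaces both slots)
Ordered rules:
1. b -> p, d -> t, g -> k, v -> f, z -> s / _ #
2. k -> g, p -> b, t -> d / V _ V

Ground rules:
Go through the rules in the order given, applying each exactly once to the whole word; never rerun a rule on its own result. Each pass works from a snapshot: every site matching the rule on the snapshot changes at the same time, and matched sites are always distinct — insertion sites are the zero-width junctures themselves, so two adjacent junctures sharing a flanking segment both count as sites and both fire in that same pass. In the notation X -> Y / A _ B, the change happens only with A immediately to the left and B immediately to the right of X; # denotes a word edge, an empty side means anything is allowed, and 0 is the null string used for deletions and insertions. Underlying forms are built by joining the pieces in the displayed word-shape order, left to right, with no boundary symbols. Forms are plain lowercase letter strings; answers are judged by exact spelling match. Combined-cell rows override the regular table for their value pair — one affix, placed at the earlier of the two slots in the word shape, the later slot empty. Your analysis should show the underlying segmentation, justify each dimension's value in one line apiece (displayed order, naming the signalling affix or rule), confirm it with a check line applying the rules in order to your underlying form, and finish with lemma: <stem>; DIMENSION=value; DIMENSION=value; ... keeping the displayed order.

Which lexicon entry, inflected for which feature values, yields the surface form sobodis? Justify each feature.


underlying: sopo-diz
CLASS=ib - signalled by the combined affix row
KEL=em - signalled by the combined affix row
check: sopodiz -> sopodis -> sobodis
lemma: sopo; CLASS=ib; KEL=em


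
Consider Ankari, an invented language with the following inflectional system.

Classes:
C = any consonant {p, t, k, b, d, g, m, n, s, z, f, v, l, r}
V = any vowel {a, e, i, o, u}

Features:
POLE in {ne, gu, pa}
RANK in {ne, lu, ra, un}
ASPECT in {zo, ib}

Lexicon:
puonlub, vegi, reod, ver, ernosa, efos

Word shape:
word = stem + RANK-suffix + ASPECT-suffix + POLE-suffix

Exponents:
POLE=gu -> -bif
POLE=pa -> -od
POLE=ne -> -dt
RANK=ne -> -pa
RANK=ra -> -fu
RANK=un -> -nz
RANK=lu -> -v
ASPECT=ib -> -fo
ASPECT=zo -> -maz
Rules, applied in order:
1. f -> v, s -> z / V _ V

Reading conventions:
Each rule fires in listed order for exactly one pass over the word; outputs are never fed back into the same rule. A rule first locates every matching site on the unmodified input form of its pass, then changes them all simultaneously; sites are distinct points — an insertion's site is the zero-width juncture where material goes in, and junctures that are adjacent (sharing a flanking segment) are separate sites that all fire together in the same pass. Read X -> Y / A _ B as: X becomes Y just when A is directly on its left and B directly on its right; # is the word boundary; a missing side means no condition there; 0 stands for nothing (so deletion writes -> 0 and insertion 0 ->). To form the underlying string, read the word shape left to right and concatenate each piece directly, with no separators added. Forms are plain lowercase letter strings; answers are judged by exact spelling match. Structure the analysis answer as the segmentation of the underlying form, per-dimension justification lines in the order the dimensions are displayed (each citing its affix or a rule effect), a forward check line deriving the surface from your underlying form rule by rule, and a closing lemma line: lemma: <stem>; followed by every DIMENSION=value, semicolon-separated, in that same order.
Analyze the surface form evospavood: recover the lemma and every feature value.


underlying: efos-pa-fo-od
POLE=pa - signalled by the affix -od
RANK=ne - signalled by the affix -pa
ASPECT=ib - signalled by the affix -fo
check: efospafood -> evospavood
lemma: efos; POLE=pa; RANK=ne; ASPECT=ib


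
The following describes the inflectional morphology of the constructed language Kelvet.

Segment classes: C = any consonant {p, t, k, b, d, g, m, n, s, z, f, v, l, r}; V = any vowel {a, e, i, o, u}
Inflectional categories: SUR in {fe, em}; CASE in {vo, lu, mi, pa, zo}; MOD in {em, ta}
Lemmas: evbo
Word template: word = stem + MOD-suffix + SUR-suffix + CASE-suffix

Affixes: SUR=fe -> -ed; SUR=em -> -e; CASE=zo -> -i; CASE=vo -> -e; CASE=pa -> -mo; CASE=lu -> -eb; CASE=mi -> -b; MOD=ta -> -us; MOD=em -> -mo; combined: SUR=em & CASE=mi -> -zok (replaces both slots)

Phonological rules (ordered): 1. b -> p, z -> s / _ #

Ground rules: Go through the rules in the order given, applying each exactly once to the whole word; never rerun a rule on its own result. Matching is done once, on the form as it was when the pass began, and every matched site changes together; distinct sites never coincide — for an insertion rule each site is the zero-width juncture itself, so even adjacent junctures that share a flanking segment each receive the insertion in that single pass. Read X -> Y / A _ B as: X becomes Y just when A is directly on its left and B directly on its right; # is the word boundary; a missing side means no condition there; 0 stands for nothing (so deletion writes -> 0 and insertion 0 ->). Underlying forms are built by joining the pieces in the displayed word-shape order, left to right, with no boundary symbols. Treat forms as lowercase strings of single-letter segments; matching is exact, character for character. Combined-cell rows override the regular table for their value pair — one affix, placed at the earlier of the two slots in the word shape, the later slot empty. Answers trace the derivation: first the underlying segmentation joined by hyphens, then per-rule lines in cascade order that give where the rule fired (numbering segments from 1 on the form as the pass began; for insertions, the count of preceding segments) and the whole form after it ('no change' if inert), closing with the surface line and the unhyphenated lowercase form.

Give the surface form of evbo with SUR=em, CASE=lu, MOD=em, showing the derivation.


underlying: evbo-mo-e-eb
1. b -> p, z -> s / _ #: fires at position(s) 9: evbomoeep
surface: evbomoeep


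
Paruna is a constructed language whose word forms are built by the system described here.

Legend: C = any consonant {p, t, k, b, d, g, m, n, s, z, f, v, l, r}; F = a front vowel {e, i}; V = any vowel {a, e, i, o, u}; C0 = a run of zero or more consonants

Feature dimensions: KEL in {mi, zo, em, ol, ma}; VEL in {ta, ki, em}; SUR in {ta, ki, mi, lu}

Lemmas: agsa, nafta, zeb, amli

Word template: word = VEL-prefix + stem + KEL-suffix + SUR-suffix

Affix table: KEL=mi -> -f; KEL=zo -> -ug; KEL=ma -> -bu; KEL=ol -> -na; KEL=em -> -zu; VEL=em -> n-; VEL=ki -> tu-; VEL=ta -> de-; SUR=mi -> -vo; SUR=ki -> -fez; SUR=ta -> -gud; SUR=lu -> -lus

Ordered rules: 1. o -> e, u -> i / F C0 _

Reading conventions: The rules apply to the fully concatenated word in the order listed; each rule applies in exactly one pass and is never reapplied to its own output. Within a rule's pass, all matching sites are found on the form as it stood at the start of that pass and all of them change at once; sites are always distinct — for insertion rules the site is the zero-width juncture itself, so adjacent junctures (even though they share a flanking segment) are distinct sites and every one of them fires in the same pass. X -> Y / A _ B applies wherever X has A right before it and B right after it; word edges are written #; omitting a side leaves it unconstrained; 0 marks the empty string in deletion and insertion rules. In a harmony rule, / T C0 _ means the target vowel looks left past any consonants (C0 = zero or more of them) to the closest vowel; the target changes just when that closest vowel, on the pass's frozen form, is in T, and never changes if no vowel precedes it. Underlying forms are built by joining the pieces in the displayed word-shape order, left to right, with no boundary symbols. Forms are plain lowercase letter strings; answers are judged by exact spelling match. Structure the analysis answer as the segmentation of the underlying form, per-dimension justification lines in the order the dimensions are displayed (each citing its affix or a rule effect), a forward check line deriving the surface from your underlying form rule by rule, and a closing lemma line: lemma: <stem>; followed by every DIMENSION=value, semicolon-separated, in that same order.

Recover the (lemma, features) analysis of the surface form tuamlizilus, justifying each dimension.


underlying: tu-amli-zu-lus
KEL=em - signalled by the affix -zu
VEL=ki - signalled by the affix tu-
SUR=lu - signalled by the affix -lus
check: tuamlizulus -> tuamlizilus
lemma: amli; KEL=em; VEL=ki; SUR=lu


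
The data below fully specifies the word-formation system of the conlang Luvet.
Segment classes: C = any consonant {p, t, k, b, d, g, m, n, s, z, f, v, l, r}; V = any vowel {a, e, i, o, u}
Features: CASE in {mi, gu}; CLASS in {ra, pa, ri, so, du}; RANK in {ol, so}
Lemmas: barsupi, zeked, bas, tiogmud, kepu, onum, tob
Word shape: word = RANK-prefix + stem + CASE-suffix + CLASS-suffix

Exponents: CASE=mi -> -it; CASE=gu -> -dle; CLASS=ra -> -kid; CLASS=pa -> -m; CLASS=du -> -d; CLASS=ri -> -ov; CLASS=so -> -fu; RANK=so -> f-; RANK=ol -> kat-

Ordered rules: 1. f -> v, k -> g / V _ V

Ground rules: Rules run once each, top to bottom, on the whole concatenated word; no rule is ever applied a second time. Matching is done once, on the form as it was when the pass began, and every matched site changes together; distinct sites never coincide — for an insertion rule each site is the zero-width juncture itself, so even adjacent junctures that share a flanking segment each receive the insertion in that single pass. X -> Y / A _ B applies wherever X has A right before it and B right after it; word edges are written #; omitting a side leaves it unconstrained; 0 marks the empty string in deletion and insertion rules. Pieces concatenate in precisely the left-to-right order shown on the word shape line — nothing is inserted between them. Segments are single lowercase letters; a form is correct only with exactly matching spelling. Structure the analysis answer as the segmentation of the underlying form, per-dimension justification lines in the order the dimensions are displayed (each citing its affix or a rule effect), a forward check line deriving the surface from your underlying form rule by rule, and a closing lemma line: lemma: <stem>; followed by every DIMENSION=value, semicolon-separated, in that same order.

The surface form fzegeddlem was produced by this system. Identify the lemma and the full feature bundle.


underlying: f-zeked-dle-m
CASE=gu - signalled by the affix -dle
CLASS=pa - signalled by the affix -m
RANK=so - signalled by the affix f-
check: fzekeddlem -> fzegeddlem
lemma: zeked; CASE=gu; CLASS=pa; RANK=so


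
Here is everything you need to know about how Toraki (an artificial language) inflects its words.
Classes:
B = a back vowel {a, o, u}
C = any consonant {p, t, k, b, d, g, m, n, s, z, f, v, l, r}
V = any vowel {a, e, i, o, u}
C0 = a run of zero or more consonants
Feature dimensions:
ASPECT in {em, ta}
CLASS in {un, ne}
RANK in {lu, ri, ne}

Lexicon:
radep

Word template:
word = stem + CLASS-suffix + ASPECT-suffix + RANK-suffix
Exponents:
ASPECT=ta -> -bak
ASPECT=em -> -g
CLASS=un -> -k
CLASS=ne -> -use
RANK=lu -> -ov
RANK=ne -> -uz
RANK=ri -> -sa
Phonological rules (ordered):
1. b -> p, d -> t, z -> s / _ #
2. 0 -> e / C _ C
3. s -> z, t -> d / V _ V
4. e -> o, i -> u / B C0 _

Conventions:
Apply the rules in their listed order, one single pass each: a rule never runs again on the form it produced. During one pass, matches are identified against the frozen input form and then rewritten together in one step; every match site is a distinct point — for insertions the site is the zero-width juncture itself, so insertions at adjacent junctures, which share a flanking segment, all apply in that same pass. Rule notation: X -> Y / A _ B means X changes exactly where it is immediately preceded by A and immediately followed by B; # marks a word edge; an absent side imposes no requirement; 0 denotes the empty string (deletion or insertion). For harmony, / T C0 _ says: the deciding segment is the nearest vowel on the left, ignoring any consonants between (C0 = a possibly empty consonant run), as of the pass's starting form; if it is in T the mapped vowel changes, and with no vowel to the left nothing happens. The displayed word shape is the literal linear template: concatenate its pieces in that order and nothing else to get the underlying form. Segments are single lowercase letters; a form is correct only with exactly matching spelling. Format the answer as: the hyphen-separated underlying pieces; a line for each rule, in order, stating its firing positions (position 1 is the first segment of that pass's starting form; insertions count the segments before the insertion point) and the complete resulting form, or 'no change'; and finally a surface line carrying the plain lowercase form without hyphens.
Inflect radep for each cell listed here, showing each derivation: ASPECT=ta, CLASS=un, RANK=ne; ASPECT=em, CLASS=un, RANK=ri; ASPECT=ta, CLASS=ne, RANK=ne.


cell ASPECT=ta, CLASS=un, RANK=ne:
underlying: radep-k-bak-uz
1. b -> p, d -> t, z -> s / _ #: fires at position(s) 11: radepkbakus
2. 0 -> e / C _ C: inserts after position(s) 5, 6: radepekebakus
3. s -> z, t -> d / V _ V: no change
4. e -> o, i -> u / B C0 _: fires at position(s) 4: radopekebakus
surface: radopekebakus

cell ASPECT=em, CLASS=un, RANK=ri:
underlying: radep-k-g-sa
1. b -> p, d -> t, z -> s / _ #: no change
2. 0 -> e / C _ C: inserts after position(s) 5, 6, 7: radepekegesa
3. s -> z, t -> d / V _ V: fires at position(s) 11: radepekegeza
4. e -> o, i -> u / B C0 _: fires at position(s) 4: radopekegeza
surface: radopekegeza

cell ASPECT=ta, CLASS=ne, RANK=ne:
underlying: radep-use-bak-uz
1. b -> p, d -> t, z -> s / _ #: fires at position(s) 13: radepusebakus
2. 0 -> e / C _ C: no change
3. s -> z, t -> d / V _ V: fires at position(s) 7: radepuzebakus
4. e -> o, i -> u / B C0 _: fires at position(s) 4, 8: radopuzobakus
surface: radopuzobakus


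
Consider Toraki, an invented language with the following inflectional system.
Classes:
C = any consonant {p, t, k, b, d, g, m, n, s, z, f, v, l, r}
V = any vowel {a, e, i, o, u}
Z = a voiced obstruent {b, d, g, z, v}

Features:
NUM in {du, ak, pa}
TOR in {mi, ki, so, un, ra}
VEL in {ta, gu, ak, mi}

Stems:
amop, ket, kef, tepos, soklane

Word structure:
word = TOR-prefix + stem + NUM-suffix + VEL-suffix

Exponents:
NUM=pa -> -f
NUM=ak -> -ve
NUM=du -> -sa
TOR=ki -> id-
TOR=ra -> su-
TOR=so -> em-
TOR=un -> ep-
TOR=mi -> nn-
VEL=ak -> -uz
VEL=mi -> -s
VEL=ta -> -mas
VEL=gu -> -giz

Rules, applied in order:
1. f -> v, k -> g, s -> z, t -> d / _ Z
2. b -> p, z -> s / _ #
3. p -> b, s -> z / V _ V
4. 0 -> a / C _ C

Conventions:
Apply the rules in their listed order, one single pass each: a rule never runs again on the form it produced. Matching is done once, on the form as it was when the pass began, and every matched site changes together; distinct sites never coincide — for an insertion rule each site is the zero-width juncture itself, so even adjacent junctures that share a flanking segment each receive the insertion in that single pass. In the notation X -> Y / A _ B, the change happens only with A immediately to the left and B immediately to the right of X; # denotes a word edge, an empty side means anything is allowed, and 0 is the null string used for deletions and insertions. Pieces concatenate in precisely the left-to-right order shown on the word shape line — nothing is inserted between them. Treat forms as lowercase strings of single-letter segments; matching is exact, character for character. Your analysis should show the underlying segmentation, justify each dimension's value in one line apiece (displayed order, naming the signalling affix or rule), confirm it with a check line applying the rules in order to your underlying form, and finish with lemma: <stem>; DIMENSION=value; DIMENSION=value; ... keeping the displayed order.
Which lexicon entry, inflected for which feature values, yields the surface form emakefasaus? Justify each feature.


underlying: em-kef-sa-uz
NUM=du - signalled by the affix -sa
TOR=so - signalled by the affix em-
VEL=ak - signalled by the affix -uz
check: emkefsauz -> emkefsauz -> emkefsaus -> emkefsaus -> emakefasaus
lemma: kef; NUM=du; TOR=so; VEL=ak


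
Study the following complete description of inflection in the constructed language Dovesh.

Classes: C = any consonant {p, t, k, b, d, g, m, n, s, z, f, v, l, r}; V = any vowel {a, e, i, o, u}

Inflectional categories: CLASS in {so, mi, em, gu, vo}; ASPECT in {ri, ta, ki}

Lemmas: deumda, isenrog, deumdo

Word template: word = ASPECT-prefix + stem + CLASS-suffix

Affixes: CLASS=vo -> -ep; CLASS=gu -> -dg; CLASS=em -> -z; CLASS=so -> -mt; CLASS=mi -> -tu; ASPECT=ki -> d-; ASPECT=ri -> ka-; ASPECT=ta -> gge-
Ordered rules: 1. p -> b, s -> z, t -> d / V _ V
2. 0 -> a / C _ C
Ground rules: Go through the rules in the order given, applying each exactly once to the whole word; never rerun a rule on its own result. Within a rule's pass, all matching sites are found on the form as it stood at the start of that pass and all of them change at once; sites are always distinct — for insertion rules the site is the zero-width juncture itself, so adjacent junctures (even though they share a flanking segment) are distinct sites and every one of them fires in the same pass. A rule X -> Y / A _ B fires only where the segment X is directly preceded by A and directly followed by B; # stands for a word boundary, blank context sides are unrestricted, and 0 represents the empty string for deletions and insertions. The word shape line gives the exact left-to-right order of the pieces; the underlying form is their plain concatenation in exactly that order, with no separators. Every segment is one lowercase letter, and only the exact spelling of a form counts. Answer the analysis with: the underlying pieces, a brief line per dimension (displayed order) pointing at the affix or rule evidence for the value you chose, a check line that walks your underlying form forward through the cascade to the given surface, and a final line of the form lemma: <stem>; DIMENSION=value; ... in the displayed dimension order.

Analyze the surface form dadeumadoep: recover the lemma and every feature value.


underlying: d-deumdo-ep
CLASS=vo - signalled by the affix -ep
ASPECT=ki - signalled by the affix d-
check: ddeumdoep -> ddeumdoep -> dadeumadoep
lemma: deumdo; CLASS=vo; ASPECT=ki


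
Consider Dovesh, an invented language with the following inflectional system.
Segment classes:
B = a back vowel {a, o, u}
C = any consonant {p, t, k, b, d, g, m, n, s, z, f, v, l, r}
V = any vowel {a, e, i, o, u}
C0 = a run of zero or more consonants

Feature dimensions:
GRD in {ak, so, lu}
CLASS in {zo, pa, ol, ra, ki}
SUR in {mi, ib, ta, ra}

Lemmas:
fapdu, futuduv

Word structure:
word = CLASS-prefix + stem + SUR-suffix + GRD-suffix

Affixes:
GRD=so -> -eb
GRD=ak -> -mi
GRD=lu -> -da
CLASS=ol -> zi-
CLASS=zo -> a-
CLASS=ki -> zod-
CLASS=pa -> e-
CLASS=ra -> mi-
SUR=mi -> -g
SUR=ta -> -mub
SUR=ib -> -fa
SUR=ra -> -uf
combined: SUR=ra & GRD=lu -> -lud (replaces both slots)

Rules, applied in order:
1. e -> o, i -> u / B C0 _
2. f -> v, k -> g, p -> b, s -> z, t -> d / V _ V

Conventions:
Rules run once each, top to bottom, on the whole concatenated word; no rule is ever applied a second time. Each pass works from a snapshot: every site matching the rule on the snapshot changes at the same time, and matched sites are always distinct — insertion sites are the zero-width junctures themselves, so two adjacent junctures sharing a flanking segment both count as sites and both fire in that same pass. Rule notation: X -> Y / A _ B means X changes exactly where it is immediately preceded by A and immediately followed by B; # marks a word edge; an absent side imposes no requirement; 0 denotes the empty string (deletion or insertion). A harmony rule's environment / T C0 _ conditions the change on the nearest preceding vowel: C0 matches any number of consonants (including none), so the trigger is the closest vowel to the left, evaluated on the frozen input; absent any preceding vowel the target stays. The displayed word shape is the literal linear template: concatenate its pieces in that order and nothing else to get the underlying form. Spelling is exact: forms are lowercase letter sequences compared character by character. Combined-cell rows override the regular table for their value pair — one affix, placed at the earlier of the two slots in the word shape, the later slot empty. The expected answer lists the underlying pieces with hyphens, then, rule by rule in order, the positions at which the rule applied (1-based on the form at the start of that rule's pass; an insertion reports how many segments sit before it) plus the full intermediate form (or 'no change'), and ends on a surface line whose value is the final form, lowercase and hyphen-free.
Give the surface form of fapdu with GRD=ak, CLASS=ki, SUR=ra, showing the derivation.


underlying: zod-fapdu-uf-mi
1. e -> o, i -> u / B C0 _: fires at position(s) 12: zodfapduufmu
2. f -> v, k -> g, p -> b, s -> z, t -> d / V _ V: no change
surface: zodfapduufmu


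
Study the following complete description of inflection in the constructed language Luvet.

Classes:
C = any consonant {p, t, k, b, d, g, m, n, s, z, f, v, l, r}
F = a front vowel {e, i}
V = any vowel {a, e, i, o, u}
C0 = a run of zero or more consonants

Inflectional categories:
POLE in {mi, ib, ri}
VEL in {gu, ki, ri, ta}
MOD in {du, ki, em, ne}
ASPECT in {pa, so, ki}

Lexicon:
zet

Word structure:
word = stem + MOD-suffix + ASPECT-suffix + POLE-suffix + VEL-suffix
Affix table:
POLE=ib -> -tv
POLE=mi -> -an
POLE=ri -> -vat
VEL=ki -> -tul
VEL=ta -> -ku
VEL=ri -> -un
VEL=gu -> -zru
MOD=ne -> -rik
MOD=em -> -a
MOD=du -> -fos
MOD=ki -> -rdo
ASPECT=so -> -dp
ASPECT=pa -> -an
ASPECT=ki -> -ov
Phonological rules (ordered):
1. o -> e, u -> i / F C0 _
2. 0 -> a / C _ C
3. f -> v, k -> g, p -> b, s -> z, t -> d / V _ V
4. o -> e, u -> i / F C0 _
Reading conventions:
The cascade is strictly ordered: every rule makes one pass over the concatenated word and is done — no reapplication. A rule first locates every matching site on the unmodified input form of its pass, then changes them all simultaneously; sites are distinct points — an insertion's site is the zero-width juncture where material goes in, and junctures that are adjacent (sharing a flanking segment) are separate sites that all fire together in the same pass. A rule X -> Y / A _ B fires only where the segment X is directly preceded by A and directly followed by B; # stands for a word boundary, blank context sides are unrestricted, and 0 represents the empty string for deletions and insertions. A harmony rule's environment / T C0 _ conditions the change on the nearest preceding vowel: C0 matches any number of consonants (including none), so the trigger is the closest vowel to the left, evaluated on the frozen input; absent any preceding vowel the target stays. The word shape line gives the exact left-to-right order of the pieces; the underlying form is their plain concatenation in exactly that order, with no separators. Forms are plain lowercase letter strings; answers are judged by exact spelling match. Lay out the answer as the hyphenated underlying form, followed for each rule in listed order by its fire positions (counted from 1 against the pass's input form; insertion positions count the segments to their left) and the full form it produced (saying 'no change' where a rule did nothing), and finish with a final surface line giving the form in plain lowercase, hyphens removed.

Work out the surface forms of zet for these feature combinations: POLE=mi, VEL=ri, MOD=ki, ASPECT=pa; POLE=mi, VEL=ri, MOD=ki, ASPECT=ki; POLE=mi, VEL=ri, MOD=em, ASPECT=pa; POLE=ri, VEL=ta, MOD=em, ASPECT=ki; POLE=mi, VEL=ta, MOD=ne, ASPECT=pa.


cell POLE=mi, VEL=ri, MOD=ki, ASPECT=pa:
underlying: zet-rdo-an-an-un
1. o -> e, u -> i / F C0 _: fires at position(s) 6: zetrdeananun
2. 0 -> a / C _ C: inserts after position(s) 3, 4: zetaradeananun
3. f -> v, k -> g, p -> b, s -> z, t -> d / V _ V: fires at position(s) 3: zedaradeananun
4. o -> e, u -> i / F C0 _: no change
surface: zedaradeananun

cell POLE=mi, VEL=ri, MOD=ki, ASPECT=ki:
underlying: zet-rdo-ov-an-un
1. o -> e, u -> i / F C0 _: fires at position(s) 6: zetrdeovanun
2. 0 -> a / C _ C: inserts after position(s) 3, 4: zetaradeovanun
3. f -> v, k -> g, p -> b, s -> z, t -> d / V _ V: fires at position(s) 3: zedaradeovanun
4. o -> e, u -> i / F C0 _: fires at position(s) 9: zedaradeevanun
surface: zedaradeevanun

cell POLE=mi, VEL=ri, MOD=em, ASPECT=pa:
underlying: zet-a-an-an-un
1. o -> e, u -> i / F C0 _: no change
2. 0 -> a / C _ C: no change
3. f -> v, k -> g, p -> b, s -> z, t -> d / V _ V: fires at position(s) 3: zedaananun
4. o -> e, u -> i / F C0 _: no change
surface: zedaananun

cell POLE=ri, VEL=ta, MOD=em, ASPECT=ki:
underlying: zet-a-ov-vat-ku
1. o -> e, u -> i / F C0 _: no change
2. 0 -> a / C _ C: inserts after position(s) 6, 9: zetaovavataku
3. f -> v, k -> g, p -> b, s -> z, t -> d / V _ V: fires at position(s) 3, 10, 12: zedaovavadagu
4. o -> e, u -> i / F C0 _: no change
surface: zedaovavadagu

cell POLE=mi, VEL=ta, MOD=ne, ASPECT=pa:
underlying: zet-rik-an-an-ku
1. o -> e, u -> i / F C0 _: no change
2. 0 -> a / C _ C: inserts after position(s) 3, 10: zetarikananaku
3. f -> v, k -> g, p -> b, s -> z, t -> d / V _ V: fires at position(s) 3, 7, 13: zedarigananagu
4. o -> e, u -> i / F C0 _: no change
surface: zedarigananagu
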